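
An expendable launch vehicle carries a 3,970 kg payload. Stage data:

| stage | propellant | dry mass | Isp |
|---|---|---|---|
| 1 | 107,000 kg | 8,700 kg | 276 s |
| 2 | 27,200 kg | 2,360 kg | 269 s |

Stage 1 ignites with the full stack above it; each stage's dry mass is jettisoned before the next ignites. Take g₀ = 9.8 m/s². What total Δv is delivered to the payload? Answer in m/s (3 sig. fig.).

Δv ≈ 7810 m/s

Ignition mass of stage 1 = 107,000+8,700 + 27,200+2,360 + 3,970 = 149,230 kg.
Stage 1: m₀ = 149,230 kg, m_f = 149,230 − 107,000 = 42,230 kg; Δv = 276×9.8×ln(3.534) = 2704.8×1.2624 ≈ 3414 m/s.
Stage 2: m₀ = 33,530 kg, m_f = 33,530 − 27,200 = 6,330 kg; Δv = 269×9.8×ln(5.297) = 2636.2×1.6671 ≈ 4395 m/s.
Total Δv = 3414 + 4395 = 7809 m/s.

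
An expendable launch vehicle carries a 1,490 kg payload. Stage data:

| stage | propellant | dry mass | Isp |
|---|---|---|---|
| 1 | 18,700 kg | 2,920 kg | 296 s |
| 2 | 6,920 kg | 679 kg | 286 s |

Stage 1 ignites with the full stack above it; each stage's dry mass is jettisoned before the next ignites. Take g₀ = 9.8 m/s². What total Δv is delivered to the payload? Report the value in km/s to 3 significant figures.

Ignition mass of stage 1 = 18,700+2,920 + 6,920+679 + 1,490 = 30,709 kg.
Stage 1: m₀ = 30,709 kg, m_f = 30,709 − 18,700 = 12,009 kg; Δv = 296×9.8×ln(2.557) = 2900.8×0.9389 ≈ 2724 m/s.
Stage 2: m₀ = 9,089 kg, m_f = 9,089 − 6,920 = 2,169 kg; Δv = 286×9.8×ln(4.19) = 2802.8×1.4328 ≈ 4016 m/s.
Total Δv = 2724 + 4016 = 6740 m/s.

Δv ≈ 6.74 km/s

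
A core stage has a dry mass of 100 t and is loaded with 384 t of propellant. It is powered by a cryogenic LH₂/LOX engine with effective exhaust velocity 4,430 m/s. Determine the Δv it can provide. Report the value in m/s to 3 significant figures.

m₀ = m_dry + m_prop = 100 + 384 = 484 t.
Rocket equation: Δv = v_e · ln(m₀/m_f) = 4430.0 × ln(4.84) = 4430.0 × 1.5769 ≈ 6985.7 m/s.

Δv ≈ 6990 m/s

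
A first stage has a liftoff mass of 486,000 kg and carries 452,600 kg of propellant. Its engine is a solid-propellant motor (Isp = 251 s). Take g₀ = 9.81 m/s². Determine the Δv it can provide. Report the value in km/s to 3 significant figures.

v_e = Isp · g₀ = 251 × 9.81 = 2462.3 m/s.
m_f = m₀ − m_prop = 486,000 − 452,600 = 33,400 kg.
From the ideal rocket equation, Δv = v_e · ln(m₀/m_f) = 2462.3 × ln(14.55) = 2462.3 × 2.6777 ≈ 6593.2 m/s.

Δv ≈ 6.59 km/s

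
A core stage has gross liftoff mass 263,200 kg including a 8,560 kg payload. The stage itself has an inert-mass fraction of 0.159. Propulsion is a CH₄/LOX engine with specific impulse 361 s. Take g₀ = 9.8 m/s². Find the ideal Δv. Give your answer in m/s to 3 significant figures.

Stage wet mass = m₀ − payload = 263,200 − 8,560 = 254,640 kg.
Stage dry mass = ε × stage wet mass = 0.159 × 254,640 = 40,487.8 kg.
Burnout mass m_f = stage dry + payload = 40,487.8 + 8,560 = 49,047.8 kg.
v_e = Isp · g₀ = 361 × 9.8 = 3537.8 m/s.
From the ideal rocket equation, Δv = v_e · ln(263,200/49,047.8) = 3537.8 × ln(5.366) = 3537.8 × 1.6801 ≈ 5944 m/s.

Δv ≈ 5940 m/s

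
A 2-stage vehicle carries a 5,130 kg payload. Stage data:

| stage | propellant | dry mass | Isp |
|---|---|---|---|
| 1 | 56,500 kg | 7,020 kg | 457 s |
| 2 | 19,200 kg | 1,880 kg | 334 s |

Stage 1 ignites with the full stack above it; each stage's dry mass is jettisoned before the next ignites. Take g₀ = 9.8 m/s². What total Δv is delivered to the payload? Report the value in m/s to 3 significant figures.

Δv ≈ 8770 m/s

Ignition mass of stage 1 = 56,500+7,020 + 19,200+1,880 + 5,130 = 89,730 kg.
Stage 1: m₀ = 89,730 kg, m_f = 89,730 − 56,500 = 33,230 kg; Δv = 457×9.8×ln(2.7) = 4478.6×0.9934 ≈ 4449 m/s.
Stage 2: m₀ = 26,210 kg, m_f = 26,210 − 19,200 = 7,010 kg; Δv = 334×9.8×ln(3.739) = 3273.2×1.3188 ≈ 4317 m/s.
Total Δv = 4449 + 4317 = 8766 m/s.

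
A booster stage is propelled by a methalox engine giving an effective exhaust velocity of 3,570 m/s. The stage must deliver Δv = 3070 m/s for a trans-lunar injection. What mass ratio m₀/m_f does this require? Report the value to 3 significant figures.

mass ratio ≈ 2.36

By the Tsiolkovsky rocket equation, m₀/m_f = exp(Δv / v_e) = exp(3070 / 3570.0) = exp(0.8599) = 2.3630.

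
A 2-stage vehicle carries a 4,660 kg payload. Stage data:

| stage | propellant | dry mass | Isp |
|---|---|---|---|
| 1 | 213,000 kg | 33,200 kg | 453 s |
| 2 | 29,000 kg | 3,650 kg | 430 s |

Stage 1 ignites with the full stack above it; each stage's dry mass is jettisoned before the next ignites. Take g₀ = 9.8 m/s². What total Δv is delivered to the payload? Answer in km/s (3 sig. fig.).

Δv ≈ 12.5 km/s

Ignition mass of stage 1 = 213,000+33,200 + 29,000+3,650 + 4,660 = 283,510 kg.
Stage 1: m₀ = 283,510 kg, m_f = 283,510 − 213,000 = 70,510 kg; Δv = 453×9.8×ln(4.021) = 4439.4×1.3915 ≈ 6177 m/s.
Stage 2: m₀ = 37,310 kg, m_f = 37,310 − 29,000 = 8,310 kg; Δv = 430×9.8×ln(4.49) = 4214.0×1.5018 ≈ 6329 m/s.
Total Δv = 6177 + 6329 = 12506 m/s.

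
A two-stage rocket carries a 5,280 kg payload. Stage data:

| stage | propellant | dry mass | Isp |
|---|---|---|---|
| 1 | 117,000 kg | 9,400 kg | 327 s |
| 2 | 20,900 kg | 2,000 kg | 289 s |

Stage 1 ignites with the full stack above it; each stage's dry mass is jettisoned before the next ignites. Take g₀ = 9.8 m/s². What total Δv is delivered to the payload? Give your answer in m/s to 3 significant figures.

Ignition mass of stage 1 = 117,000+9,400 + 20,900+2,000 + 5,280 = 154,580 kg.
Stage 1: m₀ = 154,580 kg, m_f = 154,580 − 117,000 = 37,580 kg; Δv = 327×9.8×ln(4.113) = 3204.6×1.4142 ≈ 4532 m/s.
Stage 2: m₀ = 28,180 kg, m_f = 28,180 − 20,900 = 7,280 kg; Δv = 289×9.8×ln(3.871) = 2832.2×1.3535 ≈ 3833 m/s.
Total Δv = 4532 + 3833 = 8365 m/s.

Δv ≈ 8370 m/s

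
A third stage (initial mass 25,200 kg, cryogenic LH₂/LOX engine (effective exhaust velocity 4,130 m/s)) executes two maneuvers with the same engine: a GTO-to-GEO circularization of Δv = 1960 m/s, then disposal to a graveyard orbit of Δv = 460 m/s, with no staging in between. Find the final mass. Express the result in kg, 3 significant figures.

final mass ≈ 14000 kg

After the first burn: m = 25200 × exp(−1960/4130.0) = 25200 × 0.62215 = 15,678.2 kg.
After the second burn: m = 15,678.2 × exp(−460/4130.0) = 15,678.2 × 0.89460 = 14,025.7 kg.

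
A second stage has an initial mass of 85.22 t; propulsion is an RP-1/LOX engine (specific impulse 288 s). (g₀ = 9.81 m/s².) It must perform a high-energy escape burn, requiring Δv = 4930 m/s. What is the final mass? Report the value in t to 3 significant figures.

v_e = Isp · g₀ = 288 × 9.81 = 2825.3 m/s.
From the ideal rocket equation, m₀/m_f = exp(Δv / v_e) = exp(4930 / 2825.3) = exp(1.7450) = 5.7257.
m_f = m₀ / 5.7257 = 85.22 / 5.7257 = 14.8838 t.

final mass ≈ 14.9 t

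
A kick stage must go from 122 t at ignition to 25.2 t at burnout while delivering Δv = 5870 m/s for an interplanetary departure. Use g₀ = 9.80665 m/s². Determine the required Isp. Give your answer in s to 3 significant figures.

Isp ≈ 380 s

ln(m₀/m_f) = ln(122000/25200) = ln(4.841) = 1.5772.
Using Δv = v_e ln(m₀/m_f): v_e = Δv / ln(m₀/m_f) = 5870 / 1.5772 = 3721.8 m/s.
Isp = v_e / g₀ = 3721.8 / 9.80665 = 379.5 s.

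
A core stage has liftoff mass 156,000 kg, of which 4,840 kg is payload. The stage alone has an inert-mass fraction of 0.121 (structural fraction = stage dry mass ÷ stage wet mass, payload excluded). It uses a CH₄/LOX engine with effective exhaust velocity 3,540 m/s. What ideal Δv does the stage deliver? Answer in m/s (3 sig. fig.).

Δv ≈ 6760 m/s

Stage wet mass = m₀ − payload = 156,000 − 4,840 = 151,160 kg.
Stage dry mass = ε × stage wet mass = 0.121 × 151,160 = 18,290.4 kg.
Burnout mass m_f = stage dry + payload = 18,290.4 + 4,840 = 23,130.4 kg.
Δv = v_e · ln(156,000/23,130.4) = 3540.0 × ln(6.744) = 3540.0 × 1.9087 ≈ 6757 m/s.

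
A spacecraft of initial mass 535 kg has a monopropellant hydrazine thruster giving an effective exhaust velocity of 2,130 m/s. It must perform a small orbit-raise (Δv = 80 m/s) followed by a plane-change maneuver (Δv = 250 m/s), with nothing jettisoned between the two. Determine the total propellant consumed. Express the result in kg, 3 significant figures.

After the first burn: m = 535 × exp(−80/2130.0) = 535 × 0.96314 = 515.28 kg.
After the second burn: m = 515.28 × exp(−250/2130.0) = 515.28 × 0.88926 = 458.218 kg.
Total propellant = m₀ − m_final = 535 − 458.218 = 76.782 kg.

total propellant consumed ≈ 76.8 kg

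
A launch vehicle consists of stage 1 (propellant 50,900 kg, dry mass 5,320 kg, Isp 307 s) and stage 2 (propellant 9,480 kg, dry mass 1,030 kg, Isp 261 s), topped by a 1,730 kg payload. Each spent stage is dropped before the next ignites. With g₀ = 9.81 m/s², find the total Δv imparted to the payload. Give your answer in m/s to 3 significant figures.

Δv ≈ 7910 m/s

Ignition mass of stage 1 = 50,900+5,320 + 9,480+1,030 + 1,730 = 68,460 kg.
Stage 1: m₀ = 68,460 kg, m_f = 68,460 − 50,900 = 17,560 kg; Δv = 307×9.81×ln(3.899) = 3011.7×1.3606 ≈ 4098 m/s.
Stage 2: m₀ = 12,240 kg, m_f = 12,240 − 9,480 = 2,760 kg; Δv = 261×9.81×ln(4.435) = 2560.4×1.4895 ≈ 3814 m/s.
Total Δv = 4098 + 3814 = 7912 m/s.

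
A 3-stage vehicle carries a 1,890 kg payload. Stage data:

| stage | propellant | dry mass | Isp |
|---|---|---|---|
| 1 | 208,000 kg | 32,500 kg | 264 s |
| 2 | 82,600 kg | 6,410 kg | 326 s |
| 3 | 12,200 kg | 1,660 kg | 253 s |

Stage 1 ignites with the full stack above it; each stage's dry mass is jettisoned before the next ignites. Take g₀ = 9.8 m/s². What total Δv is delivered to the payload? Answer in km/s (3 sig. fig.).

Δv ≈ 11.0 km/s

Ignition mass of stage 1 = 208,000+32,500 + 82,600+6,410 + 12,200+1,660 + 1,890 = 345,260 kg.
Stage 1: m₀ = 345,260 kg, m_f = 345,260 − 208,000 = 137,260 kg; Δv = 264×9.8×ln(2.515) = 2587.2×0.9224 ≈ 2386 m/s.
Stage 2: m₀ = 104,760 kg, m_f = 104,760 − 82,600 = 22,160 kg; Δv = 326×9.8×ln(4.727) = 3194.8×1.5534 ≈ 4963 m/s.
Stage 3: m₀ = 15,750 kg, m_f = 15,750 − 12,200 = 3,550 kg; Δv = 253×9.8×ln(4.437) = 2479.4×1.4899 ≈ 3694 m/s.
Total Δv = 2386 + 4963 + 3694 = 11043 m/s.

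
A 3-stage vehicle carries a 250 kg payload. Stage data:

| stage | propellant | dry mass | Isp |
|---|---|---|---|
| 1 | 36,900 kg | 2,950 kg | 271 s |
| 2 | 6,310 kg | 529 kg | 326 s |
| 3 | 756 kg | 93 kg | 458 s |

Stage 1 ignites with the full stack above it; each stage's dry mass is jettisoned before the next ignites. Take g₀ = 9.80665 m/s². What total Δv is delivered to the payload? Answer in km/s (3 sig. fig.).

Δv ≈ 14.2 km/s

Ignition mass of stage 1 = 36,900+2,950 + 6,310+529 + 756+93 + 250 = 47,788 kg.
Stage 1: m₀ = 47,788 kg, m_f = 47,788 − 36,900 = 10,888 kg; Δv = 271×9.80665×ln(4.389) = 2657.6×1.4791 ≈ 3931 m/s.
Stage 2: m₀ = 7,938 kg, m_f = 7,938 − 6,310 = 1,628 kg; Δv = 326×9.80665×ln(4.876) = 3197.0×1.5843 ≈ 5065 m/s.
Stage 3: m₀ = 1,099 kg, m_f = 1,099 − 756 = 343 kg; Δv = 458×9.80665×ln(3.204) = 4491.4×1.1644 ≈ 5230 m/s.
Total Δv = 3931 + 5065 + 5230 = 14226 m/s.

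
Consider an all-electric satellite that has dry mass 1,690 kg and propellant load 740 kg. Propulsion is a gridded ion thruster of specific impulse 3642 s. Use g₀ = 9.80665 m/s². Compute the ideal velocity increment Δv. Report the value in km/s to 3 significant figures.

Δv ≈ 13.0 km/s

v_e = Isp · g₀ = 3642 × 9.80665 = 35715.8 m/s.
m₀ = m_dry + m_prop = 1,690 + 740 = 2,430 kg.
Δv = v_e · ln(m₀/m_f) = 35715.8 × ln(1.438) = 35715.8 × 0.3632 ≈ 12970.7 m/s.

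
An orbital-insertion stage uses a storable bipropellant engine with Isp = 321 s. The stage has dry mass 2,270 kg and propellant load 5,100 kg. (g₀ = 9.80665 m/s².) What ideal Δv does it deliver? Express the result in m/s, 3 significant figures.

v_e = Isp · g₀ = 321 × 9.80665 = 3147.9 m/s.
m₀ = m_dry + m_prop = 2,270 + 5,100 = 7,370 kg.
Δv = v_e · ln(m₀/m_f) = 3147.9 × ln(3.247) = 3147.9 × 1.1776 ≈ 3707.1 m/s.

Δv ≈ 3710 m/s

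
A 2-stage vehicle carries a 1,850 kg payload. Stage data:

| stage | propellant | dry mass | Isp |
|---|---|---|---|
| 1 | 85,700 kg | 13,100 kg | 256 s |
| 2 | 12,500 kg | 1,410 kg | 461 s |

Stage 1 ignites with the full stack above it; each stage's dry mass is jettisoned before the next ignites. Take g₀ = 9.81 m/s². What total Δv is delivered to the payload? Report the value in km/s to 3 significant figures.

Δv ≈ 10.6 km/s

Ignition mass of stage 1 = 85,700+13,100 + 12,500+1,410 + 1,850 = 114,560 kg.
Stage 1: m₀ = 114,560 kg, m_f = 114,560 − 85,700 = 28,860 kg; Δv = 256×9.81×ln(3.97) = 2511.4×1.3786 ≈ 3462 m/s.
Stage 2: m₀ = 15,760 kg, m_f = 15,760 − 12,500 = 3,260 kg; Δv = 461×9.81×ln(4.834) = 4522.4×1.5757 ≈ 7126 m/s.
Total Δv = 3462 + 7126 = 10588 m/s.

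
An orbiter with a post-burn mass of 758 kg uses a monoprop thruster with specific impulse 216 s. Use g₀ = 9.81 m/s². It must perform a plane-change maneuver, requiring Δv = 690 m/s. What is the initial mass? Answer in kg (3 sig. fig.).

v_e = Isp · g₀ = 216 × 9.81 = 2119.0 m/s.
m₀/m_f = exp(Δv / v_e) = exp(690 / 2119.0) = exp(0.3256) = 1.3849.
m₀ = m_f × 1.3849 = 758 × 1.3849 = 1,049.75 kg.

initial mass ≈ 1050 kg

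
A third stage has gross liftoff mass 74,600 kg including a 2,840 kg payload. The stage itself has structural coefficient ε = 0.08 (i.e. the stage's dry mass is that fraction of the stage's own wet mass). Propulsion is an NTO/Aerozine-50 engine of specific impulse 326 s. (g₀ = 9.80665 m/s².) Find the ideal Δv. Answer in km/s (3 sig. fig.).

Δv ≈ 6.91 km/s

Stage wet mass = m₀ − payload = 74,600 − 2,840 = 71,760 kg.
Stage dry mass = ε × stage wet mass = 0.08 × 71,760 = 5,740.8 kg.
Burnout mass m_f = stage dry + payload = 5,740.8 + 2,840 = 8,580.8 kg.
v_e = Isp · g₀ = 326 × 9.80665 = 3197.0 m/s.
Using Δv = v_e ln(m₀/m_f): Δv = v_e · ln(74,600/8,580.8) = 3197.0 × ln(8.694) = 3197.0 × 2.1626 ≈ 6914 m/s.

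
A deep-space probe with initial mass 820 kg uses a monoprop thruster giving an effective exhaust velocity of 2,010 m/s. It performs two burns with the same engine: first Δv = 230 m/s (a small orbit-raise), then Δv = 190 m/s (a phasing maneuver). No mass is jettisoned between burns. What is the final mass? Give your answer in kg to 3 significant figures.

final mass ≈ 665 kg

After the first burn: m = 820 × exp(−230/2010.0) = 820 × 0.89188 = 731.342 kg.
After the second burn: m = 731.342 × exp(−190/2010.0) = 731.342 × 0.90980 = 665.375 kg.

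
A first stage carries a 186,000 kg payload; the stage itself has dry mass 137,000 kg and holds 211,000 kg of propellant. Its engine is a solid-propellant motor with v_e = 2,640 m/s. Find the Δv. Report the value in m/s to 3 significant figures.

Δv ≈ 1330 m/s

m₀ = payload + dry + propellant = 186,000 + 137,000 + 211,000 = 534,000 kg.
m_f = payload + dry = 186,000 + 137,000 = 323,000 kg.
By the Tsiolkovsky rocket equation, Δv = v_e · ln(m₀/m_f) = 2640.0 × ln(1.653) = 2640.0 × 0.5027 ≈ 1327.2 m/s.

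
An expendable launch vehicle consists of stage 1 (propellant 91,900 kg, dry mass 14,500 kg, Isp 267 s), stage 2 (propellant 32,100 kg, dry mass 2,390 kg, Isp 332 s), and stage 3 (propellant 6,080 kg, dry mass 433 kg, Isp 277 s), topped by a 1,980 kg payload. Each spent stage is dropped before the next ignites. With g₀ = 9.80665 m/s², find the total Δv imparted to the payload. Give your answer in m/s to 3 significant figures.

Δv ≈ 10400 m/s

Ignition mass of stage 1 = 91,900+14,500 + 32,100+2,390 + 6,080+433 + 1,980 = 149,383 kg.
Stage 1: m₀ = 149,383 kg, m_f = 149,383 − 91,900 = 57,483 kg; Δv = 267×9.80665×ln(2.599) = 2618.4×0.9550 ≈ 2501 m/s.
Stage 2: m₀ = 42,983 kg, m_f = 42,983 − 32,100 = 10,883 kg; Δv = 332×9.80665×ln(3.95) = 3255.8×1.3736 ≈ 4472 m/s.
Stage 3: m₀ = 8,493 kg, m_f = 8,493 − 6,080 = 2,413 kg; Δv = 277×9.80665×ln(3.52) = 2716.4×1.2584 ≈ 3418 m/s.
Total Δv = 2501 + 4472 + 3418 = 10391 m/s.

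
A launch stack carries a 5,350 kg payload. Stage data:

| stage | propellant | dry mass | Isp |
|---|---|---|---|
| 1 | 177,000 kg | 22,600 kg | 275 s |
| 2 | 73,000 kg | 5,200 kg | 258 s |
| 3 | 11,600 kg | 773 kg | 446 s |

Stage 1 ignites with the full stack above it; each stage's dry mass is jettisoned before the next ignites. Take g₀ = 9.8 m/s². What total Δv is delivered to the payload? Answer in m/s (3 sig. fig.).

Ignition mass of stage 1 = 177,000+22,600 + 73,000+5,200 + 11,600+773 + 5,350 = 295,523 kg.
Stage 1: m₀ = 295,523 kg, m_f = 295,523 − 177,000 = 118,523 kg; Δv = 275×9.8×ln(2.493) = 2695.0×0.9136 ≈ 2462 m/s.
Stage 2: m₀ = 95,923 kg, m_f = 95,923 − 73,000 = 22,923 kg; Δv = 258×9.8×ln(4.185) = 2528.4×1.4314 ≈ 3619 m/s.
Stage 3: m₀ = 17,723 kg, m_f = 17,723 − 11,600 = 6,123 kg; Δv = 446×9.8×ln(2.894) = 4370.8×1.0628 ≈ 4645 m/s.
Total Δv = 2462 + 3619 + 4645 = 10726 m/s.

Δv ≈ 10700 m/s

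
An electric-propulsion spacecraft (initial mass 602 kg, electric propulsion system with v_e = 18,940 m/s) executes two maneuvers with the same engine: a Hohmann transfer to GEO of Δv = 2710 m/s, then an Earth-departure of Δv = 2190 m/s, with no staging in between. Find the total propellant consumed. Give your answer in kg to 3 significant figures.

After the first burn: m = 602 × exp(−2710/18940.0) = 602 × 0.86668 = 521.741 kg.
After the second burn: m = 521.741 × exp(−2190/18940.0) = 521.741 × 0.89081 = 464.772 kg.
Total propellant = m₀ − m_final = 602 − 464.772 = 137.228 kg.

total propellant consumed ≈ 137 kg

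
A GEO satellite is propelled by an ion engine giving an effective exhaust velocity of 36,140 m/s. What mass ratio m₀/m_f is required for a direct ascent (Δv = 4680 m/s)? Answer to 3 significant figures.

mass ratio ≈ 1.14

m₀/m_f = exp(Δv / v_e) = exp(4680 / 36140.0) = exp(0.1295) = 1.1383.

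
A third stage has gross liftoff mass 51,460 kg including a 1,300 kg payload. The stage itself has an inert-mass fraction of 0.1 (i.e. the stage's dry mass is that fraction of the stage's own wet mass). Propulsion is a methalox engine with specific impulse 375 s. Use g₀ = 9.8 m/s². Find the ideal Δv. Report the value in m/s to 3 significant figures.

Stage wet mass = m₀ − payload = 51,460 − 1,300 = 50,160 kg.
Stage dry mass = ε × stage wet mass = 0.1 × 50,160 = 5,016 kg.
Burnout mass m_f = stage dry + payload = 5,016 + 1,300 = 6,316 kg.
v_e = Isp · g₀ = 375 × 9.8 = 3675.0 m/s.
Rocket equation: Δv = v_e · ln(51,460/6,316) = 3675.0 × ln(8.148) = 3675.0 × 2.0977 ≈ 7709 m/s.

Δv ≈ 7710 m/s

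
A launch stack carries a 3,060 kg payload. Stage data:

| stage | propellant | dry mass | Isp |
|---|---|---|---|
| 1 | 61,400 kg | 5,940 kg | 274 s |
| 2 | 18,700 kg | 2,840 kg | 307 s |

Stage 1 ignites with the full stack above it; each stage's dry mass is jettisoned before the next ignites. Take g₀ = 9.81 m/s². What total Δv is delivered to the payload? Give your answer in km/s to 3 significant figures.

Δv ≈ 7.26 km/s

Ignition mass of stage 1 = 61,400+5,940 + 18,700+2,840 + 3,060 = 91,940 kg.
Stage 1: m₀ = 91,940 kg, m_f = 91,940 − 61,400 = 30,540 kg; Δv = 274×9.81×ln(3.01) = 2687.9×1.1021 ≈ 2962 m/s.
Stage 2: m₀ = 24,600 kg, m_f = 24,600 − 18,700 = 5,900 kg; Δv = 307×9.81×ln(4.169) = 3011.7×1.4278 ≈ 4300 m/s.
Total Δv = 2962 + 4300 = 7262 m/s.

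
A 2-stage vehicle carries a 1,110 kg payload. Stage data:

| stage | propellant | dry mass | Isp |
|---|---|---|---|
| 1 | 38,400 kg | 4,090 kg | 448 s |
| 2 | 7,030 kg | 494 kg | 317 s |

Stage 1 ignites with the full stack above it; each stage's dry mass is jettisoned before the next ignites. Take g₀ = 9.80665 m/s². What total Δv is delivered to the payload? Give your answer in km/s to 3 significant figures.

Ignition mass of stage 1 = 38,400+4,090 + 7,030+494 + 1,110 = 51,124 kg.
Stage 1: m₀ = 51,124 kg, m_f = 51,124 − 38,400 = 12,724 kg; Δv = 448×9.80665×ln(4.018) = 4393.4×1.3908 ≈ 6110 m/s.
Stage 2: m₀ = 8,634 kg, m_f = 8,634 − 7,030 = 1,604 kg; Δv = 317×9.80665×ln(5.383) = 3108.7×1.6832 ≈ 5233 m/s.
Total Δv = 6110 + 5233 = 11343 m/s.

Δv ≈ 11.3 km/s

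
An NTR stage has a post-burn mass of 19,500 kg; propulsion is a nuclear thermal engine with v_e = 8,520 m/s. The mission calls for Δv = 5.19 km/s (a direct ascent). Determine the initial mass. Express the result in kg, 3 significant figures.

initial mass ≈ 35900 kg

From the ideal rocket equation, m₀/m_f = exp(Δv / v_e) = exp(5190 / 8520.0) = exp(0.6092) = 1.8389.
m₀ = m_f × 1.8389 = 19,500 × 1.8389 = 35,858.6 kg.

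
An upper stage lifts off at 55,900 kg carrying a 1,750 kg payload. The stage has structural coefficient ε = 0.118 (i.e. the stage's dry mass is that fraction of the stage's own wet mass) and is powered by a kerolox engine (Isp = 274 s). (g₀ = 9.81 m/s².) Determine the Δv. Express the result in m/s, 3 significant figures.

Stage wet mass = m₀ − payload = 55,900 − 1,750 = 54,150 kg.
Stage dry mass = ε × stage wet mass = 0.118 × 54,150 = 6,389.7 kg.
Burnout mass m_f = stage dry + payload = 6,389.7 + 1,750 = 8,139.7 kg.
v_e = Isp · g₀ = 274 × 9.81 = 2687.9 m/s.
Δv = v_e · ln(55,900/8,139.7) = 2687.9 × ln(6.868) = 2687.9 × 1.9268 ≈ 5179 m/s.

Δv ≈ 5180 m/s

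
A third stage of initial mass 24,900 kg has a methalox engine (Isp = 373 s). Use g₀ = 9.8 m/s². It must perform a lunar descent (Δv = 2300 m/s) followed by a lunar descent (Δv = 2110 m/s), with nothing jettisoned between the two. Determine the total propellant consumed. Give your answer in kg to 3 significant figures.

v_e = Isp · g₀ = 373 × 9.8 = 3655.4 m/s.
After the first burn: m = 24900 × exp(−2300/3655.4) = 24900 × 0.53301 = 13,271.9 kg.
After the second burn: m = 13,271.9 × exp(−2110/3655.4) = 13,271.9 × 0.56145 = 7,451.51 kg.
Total propellant = m₀ − m_final = 24900 − 7,451.51 = 17,448.49 kg.

total propellant consumed ≈ 17400 kg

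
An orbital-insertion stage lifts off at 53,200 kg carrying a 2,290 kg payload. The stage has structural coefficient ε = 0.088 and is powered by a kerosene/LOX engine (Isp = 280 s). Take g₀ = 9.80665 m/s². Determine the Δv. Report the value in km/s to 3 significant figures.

Δv ≈ 5.66 km/s

Stage wet mass = m₀ − payload = 53,200 − 2,290 = 50,910 kg.
Stage dry mass = ε × stage wet mass = 0.088 × 50,910 = 4,480.08 kg.
Burnout mass m_f = stage dry + payload = 4,480.08 + 2,290 = 6,770.08 kg.
v_e = Isp · g₀ = 280 × 9.80665 = 2745.9 m/s.
Δv = v_e · ln(53,200/6,770.08) = 2745.9 × ln(7.858) = 2745.9 × 2.0615 ≈ 5661 m/s.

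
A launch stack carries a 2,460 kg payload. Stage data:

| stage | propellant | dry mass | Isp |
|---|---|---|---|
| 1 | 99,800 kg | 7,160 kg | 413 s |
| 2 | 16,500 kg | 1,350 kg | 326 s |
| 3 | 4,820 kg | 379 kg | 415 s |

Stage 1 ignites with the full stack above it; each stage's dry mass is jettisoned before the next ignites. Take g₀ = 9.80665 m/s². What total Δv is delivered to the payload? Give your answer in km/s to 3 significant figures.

Ignition mass of stage 1 = 99,800+7,160 + 16,500+1,350 + 4,820+379 + 2,460 = 132,469 kg.
Stage 1: m₀ = 132,469 kg, m_f = 132,469 − 99,800 = 32,669 kg; Δv = 413×9.80665×ln(4.055) = 4050.1×1.3999 ≈ 5670 m/s.
Stage 2: m₀ = 25,509 kg, m_f = 25,509 − 16,500 = 9,009 kg; Δv = 326×9.80665×ln(2.832) = 3197.0×1.0408 ≈ 3327 m/s.
Stage 3: m₀ = 7,659 kg, m_f = 7,659 − 4,820 = 2,839 kg; Δv = 415×9.80665×ln(2.698) = 4069.8×0.9924 ≈ 4039 m/s.
Total Δv = 5670 + 3327 + 4039 = 13036 m/s.

Δv ≈ 13.0 km/s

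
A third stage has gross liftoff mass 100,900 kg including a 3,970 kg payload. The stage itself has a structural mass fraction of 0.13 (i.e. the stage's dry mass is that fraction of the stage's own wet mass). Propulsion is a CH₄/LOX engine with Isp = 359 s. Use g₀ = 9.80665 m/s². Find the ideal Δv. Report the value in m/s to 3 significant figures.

Δv ≈ 6360 m/s

Stage wet mass = m₀ − payload = 100,900 − 3,970 = 96,930 kg.
Stage dry mass = ε × stage wet mass = 0.13 × 96,930 = 12,600.9 kg.
Burnout mass m_f = stage dry + payload = 12,600.9 + 3,970 = 16,570.9 kg.
v_e = Isp · g₀ = 359 × 9.80665 = 3520.6 m/s.
Rocket equation: Δv = v_e · ln(100,900/16,570.9) = 3520.6 × ln(6.089) = 3520.6 × 1.8065 ≈ 6360 m/s.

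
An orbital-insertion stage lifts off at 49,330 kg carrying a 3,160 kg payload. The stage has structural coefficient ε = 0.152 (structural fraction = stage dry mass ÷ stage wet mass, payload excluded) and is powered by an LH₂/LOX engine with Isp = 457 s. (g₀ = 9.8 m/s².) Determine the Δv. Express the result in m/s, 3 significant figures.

Stage wet mass = m₀ − payload = 49,330 − 3,160 = 46,170 kg.
Stage dry mass = ε × stage wet mass = 0.152 × 46,170 = 7,017.84 kg.
Burnout mass m_f = stage dry + payload = 7,017.84 + 3,160 = 10,177.84 kg.
v_e = Isp · g₀ = 457 × 9.8 = 4478.6 m/s.
Δv = v_e · ln(49,330/10,177.84) = 4478.6 × ln(4.847) = 4478.6 × 1.5783 ≈ 7069 m/s.

Δv ≈ 7070 m/s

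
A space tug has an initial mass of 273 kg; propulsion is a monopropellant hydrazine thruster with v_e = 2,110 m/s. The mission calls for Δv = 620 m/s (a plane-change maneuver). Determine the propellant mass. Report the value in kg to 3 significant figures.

Rocket equation: m₀/m_f = exp(Δv / v_e) = exp(620 / 2110.0) = exp(0.2938) = 1.3416.
m_f = 273 / 1.3416 = 203.488 kg, so propellant = m₀ − m_f = 273 − 203.488 = 69.512 kg.

propellant mass ≈ 69.5 kg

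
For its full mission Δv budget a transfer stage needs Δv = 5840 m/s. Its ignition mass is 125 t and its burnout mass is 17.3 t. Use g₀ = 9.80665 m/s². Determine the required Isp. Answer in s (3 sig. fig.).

Isp ≈ 301 s

ln(m₀/m_f) = ln(125000/17300) = ln(7.225) = 1.9776.
From the ideal rocket equation, v_e = Δv / ln(m₀/m_f) = 5840 / 1.9776 = 2953.1 m/s.
Isp = v_e / g₀ = 2953.1 / 9.80665 = 301.1 s.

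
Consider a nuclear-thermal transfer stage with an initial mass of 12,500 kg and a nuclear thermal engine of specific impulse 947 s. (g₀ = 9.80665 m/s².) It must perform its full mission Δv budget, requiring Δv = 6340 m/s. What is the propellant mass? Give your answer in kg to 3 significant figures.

propellant mass ≈ 6180 kg

v_e = Isp · g₀ = 947 × 9.80665 = 9286.9 m/s.
From the ideal rocket equation, m₀/m_f = exp(Δv / v_e) = exp(6340 / 9286.9) = exp(0.6827) = 1.9792.
m_f = 12,500 / 1.9792 = 6,315.68 kg, so propellant = m₀ − m_f = 12,500 − 6,315.68 = 6,184.32 kg.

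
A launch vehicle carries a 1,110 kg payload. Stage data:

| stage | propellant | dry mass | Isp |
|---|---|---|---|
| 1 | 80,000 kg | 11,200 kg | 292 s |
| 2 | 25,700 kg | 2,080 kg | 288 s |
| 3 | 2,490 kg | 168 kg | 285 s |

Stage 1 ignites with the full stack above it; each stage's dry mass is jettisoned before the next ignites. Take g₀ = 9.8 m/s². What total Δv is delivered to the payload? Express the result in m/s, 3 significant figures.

Δv ≈ 10800 m/s

Ignition mass of stage 1 = 80,000+11,200 + 25,700+2,080 + 2,490+168 + 1,110 = 122,748 kg.
Stage 1: m₀ = 122,748 kg, m_f = 122,748 − 80,000 = 42,748 kg; Δv = 292×9.8×ln(2.871) = 2861.6×1.0548 ≈ 3018 m/s.
Stage 2: m₀ = 31,548 kg, m_f = 31,548 − 25,700 = 5,848 kg; Δv = 288×9.8×ln(5.395) = 2822.4×1.6854 ≈ 4757 m/s.
Stage 3: m₀ = 3,768 kg, m_f = 3,768 − 2,490 = 1,278 kg; Δv = 285×9.8×ln(2.948) = 2793.0×1.0812 ≈ 3020 m/s.
Total Δv = 3018 + 4757 + 3020 = 10795 m/s.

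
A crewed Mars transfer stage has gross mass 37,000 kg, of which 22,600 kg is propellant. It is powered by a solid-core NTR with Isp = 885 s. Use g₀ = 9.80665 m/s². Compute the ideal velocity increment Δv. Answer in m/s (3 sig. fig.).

v_e = Isp · g₀ = 885 × 9.80665 = 8678.9 m/s.
m_f = m₀ − m_prop = 37,000 − 22,600 = 14,400 kg.
By the Tsiolkovsky rocket equation, Δv = v_e · ln(m₀/m_f) = 8678.9 × ln(2.569) = 8678.9 × 0.9437 ≈ 8190.2 m/s.

Δv ≈ 8190 m/s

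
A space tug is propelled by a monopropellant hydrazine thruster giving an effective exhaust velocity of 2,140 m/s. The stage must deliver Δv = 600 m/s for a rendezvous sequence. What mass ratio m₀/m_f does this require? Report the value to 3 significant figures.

mass ratio ≈ 1.32

m₀/m_f = exp(Δv / v_e) = exp(600 / 2140.0) = exp(0.2804) = 1.3236.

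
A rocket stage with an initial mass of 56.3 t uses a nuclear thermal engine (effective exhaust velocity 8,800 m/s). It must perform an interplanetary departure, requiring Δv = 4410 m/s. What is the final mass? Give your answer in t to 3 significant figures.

final mass ≈ 34.1 t

m₀/m_f = exp(Δv / v_e) = exp(4410 / 8800.0) = exp(0.5011) = 1.6506.
m_f = m₀ / 1.6506 = 56.3 / 1.6506 = 34.1088 t.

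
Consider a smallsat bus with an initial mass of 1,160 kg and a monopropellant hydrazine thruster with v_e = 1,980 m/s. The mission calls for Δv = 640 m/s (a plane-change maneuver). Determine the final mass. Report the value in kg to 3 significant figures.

final mass ≈ 840 kg

Using Δv = v_e ln(m₀/m_f): m₀/m_f = exp(Δv / v_e) = exp(640 / 1980.0) = exp(0.3232) = 1.3816.
m_f = m₀ / 1.3816 = 1,160 / 1.3816 = 839.606 kg.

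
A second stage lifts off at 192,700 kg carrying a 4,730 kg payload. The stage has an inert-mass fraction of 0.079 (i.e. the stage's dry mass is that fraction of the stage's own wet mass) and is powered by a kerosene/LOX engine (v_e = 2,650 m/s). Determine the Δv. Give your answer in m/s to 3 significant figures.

Stage wet mass = m₀ − payload = 192,700 − 4,730 = 187,970 kg.
Stage dry mass = ε × stage wet mass = 0.079 × 187,970 = 14,849.6 kg.
Burnout mass m_f = stage dry + payload = 14,849.6 + 4,730 = 19,579.6 kg.
From the ideal rocket equation, Δv = v_e · ln(192,700/19,579.6) = 2650.0 × ln(9.842) = 2650.0 × 2.2866 ≈ 6060 m/s.

Δv ≈ 6060 m/s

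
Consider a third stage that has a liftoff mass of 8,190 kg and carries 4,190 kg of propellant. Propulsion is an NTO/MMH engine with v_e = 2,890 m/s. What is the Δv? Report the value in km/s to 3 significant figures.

m_f = m₀ − m_prop = 8,190 − 4,190 = 4,000 kg.
Δv = v_e · ln(m₀/m_f) = 2890.0 × ln(2.047) = 2890.0 × 0.7166 ≈ 2071.0 m/s.

Δv ≈ 2.07 km/s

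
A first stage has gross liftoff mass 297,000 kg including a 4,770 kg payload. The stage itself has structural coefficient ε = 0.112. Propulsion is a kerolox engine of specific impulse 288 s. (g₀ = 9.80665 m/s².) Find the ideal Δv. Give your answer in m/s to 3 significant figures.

Stage wet mass = m₀ − payload = 297,000 − 4,770 = 292,230 kg.
Stage dry mass = ε × stage wet mass = 0.112 × 292,230 = 32,729.8 kg.
Burnout mass m_f = stage dry + payload = 32,729.8 + 4,770 = 37,499.8 kg.
v_e = Isp · g₀ = 288 × 9.80665 = 2824.3 m/s.
Δv = v_e · ln(297,000/37,499.8) = 2824.3 × ln(7.92) = 2824.3 × 2.0694 ≈ 5845 m/s.

Δv ≈ 5840 m/s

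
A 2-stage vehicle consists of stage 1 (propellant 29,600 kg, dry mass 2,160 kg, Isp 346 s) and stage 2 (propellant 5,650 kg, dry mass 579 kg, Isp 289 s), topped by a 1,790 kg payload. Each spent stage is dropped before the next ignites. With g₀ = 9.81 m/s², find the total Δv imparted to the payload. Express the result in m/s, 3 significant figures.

Δv ≈ 8080 m/s

Ignition mass of stage 1 = 29,600+2,160 + 5,650+579 + 1,790 = 39,779 kg.
Stage 1: m₀ = 39,779 kg, m_f = 39,779 − 29,600 = 10,179 kg; Δv = 346×9.81×ln(3.908) = 3394.3×1.3630 ≈ 4626 m/s.
Stage 2: m₀ = 8,019 kg, m_f = 8,019 − 5,650 = 2,369 kg; Δv = 289×9.81×ln(3.385) = 2835.1×1.2193 ≈ 3457 m/s.
Total Δv = 4626 + 3457 = 8083 m/s.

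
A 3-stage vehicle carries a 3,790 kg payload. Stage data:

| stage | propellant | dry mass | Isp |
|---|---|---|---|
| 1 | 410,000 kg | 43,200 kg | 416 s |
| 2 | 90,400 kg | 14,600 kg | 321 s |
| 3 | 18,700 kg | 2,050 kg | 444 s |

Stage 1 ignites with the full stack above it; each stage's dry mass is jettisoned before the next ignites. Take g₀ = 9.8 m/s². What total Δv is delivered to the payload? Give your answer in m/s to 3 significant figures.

Δv ≈ 15000 m/s

Ignition mass of stage 1 = 410,000+43,200 + 90,400+14,600 + 18,700+2,050 + 3,790 = 582,740 kg.
Stage 1: m₀ = 582,740 kg, m_f = 582,740 − 410,000 = 172,740 kg; Δv = 416×9.8×ln(3.374) = 4076.8×1.2160 ≈ 4957 m/s.
Stage 2: m₀ = 129,540 kg, m_f = 129,540 − 90,400 = 39,140 kg; Δv = 321×9.8×ln(3.31) = 3145.8×1.1968 ≈ 3765 m/s.
Stage 3: m₀ = 24,540 kg, m_f = 24,540 − 18,700 = 5,840 kg; Δv = 444×9.8×ln(4.202) = 4351.2×1.4356 ≈ 6246 m/s.
Total Δv = 4957 + 3765 + 6246 = 14968 m/s.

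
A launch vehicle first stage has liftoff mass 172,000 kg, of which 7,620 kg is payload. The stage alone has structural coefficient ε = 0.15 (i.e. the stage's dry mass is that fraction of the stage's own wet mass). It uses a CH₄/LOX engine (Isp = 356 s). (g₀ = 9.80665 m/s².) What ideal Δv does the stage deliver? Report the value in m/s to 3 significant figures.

Δv ≈ 5840 m/s

Stage wet mass = m₀ − payload = 172,000 − 7,620 = 164,380 kg.
Stage dry mass = ε × stage wet mass = 0.15 × 164,380 = 24,657 kg.
Burnout mass m_f = stage dry + payload = 24,657 + 7,620 = 32,277 kg.
v_e = Isp · g₀ = 356 × 9.80665 = 3491.2 m/s.
Using Δv = v_e ln(m₀/m_f): Δv = v_e · ln(172,000/32,277) = 3491.2 × ln(5.329) = 3491.2 × 1.6731 ≈ 5841 m/s.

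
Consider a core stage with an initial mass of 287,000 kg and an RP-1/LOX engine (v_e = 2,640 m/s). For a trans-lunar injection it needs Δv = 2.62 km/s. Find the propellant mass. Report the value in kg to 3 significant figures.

propellant mass ≈ 181000 kg

m₀/m_f = exp(Δv / v_e) = exp(2620 / 2640.0) = exp(0.9924) = 2.6978.
m_f = 287,000 / 2.6978 = 106,383 kg, so propellant = m₀ − m_f = 287,000 − 106,383 = 180,617 kg.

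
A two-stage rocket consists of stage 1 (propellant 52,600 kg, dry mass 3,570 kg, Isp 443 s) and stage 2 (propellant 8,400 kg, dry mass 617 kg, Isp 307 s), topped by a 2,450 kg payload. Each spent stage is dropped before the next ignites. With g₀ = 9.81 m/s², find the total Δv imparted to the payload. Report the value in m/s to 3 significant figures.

Ignition mass of stage 1 = 52,600+3,570 + 8,400+617 + 2,450 = 67,637 kg.
Stage 1: m₀ = 67,637 kg, m_f = 67,637 − 52,600 = 15,037 kg; Δv = 443×9.81×ln(4.498) = 4345.8×1.5036 ≈ 6535 m/s.
Stage 2: m₀ = 11,467 kg, m_f = 11,467 − 8,400 = 3,067 kg; Δv = 307×9.81×ln(3.739) = 3011.7×1.3188 ≈ 3972 m/s.
Total Δv = 6535 + 3972 = 10507 m/s.

Δv ≈ 10500 m/s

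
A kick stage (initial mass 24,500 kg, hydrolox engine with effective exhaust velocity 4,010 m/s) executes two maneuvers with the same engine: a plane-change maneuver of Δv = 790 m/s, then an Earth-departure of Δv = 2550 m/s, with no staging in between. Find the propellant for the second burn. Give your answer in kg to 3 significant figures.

propellant for the second burn ≈ 9470 kg

After the first burn: m = 24500 × exp(−790/4010.0) = 24500 × 0.82118 = 20,118.9 kg.
After the second burn: m = 20,118.9 × exp(−2550/4010.0) = 20,118.9 × 0.52945 = 10,652 kg.
Second-burn propellant = 20,118.9 − 10,652 = 9,466.9 kg.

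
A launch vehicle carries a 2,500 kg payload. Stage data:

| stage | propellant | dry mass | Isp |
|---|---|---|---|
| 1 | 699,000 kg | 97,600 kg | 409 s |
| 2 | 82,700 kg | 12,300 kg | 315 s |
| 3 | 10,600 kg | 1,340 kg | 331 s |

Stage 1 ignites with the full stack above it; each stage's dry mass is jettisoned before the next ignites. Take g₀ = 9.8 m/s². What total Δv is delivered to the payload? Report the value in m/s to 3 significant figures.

Ignition mass of stage 1 = 699,000+97,600 + 82,700+12,300 + 10,600+1,340 + 2,500 = 906,040 kg.
Stage 1: m₀ = 906,040 kg, m_f = 906,040 − 699,000 = 207,040 kg; Δv = 409×9.8×ln(4.376) = 4008.2×1.4762 ≈ 5917 m/s.
Stage 2: m₀ = 109,440 kg, m_f = 109,440 − 82,700 = 26,740 kg; Δv = 315×9.8×ln(4.093) = 3087.0×1.4092 ≈ 4350 m/s.
Stage 3: m₀ = 14,440 kg, m_f = 14,440 − 10,600 = 3,840 kg; Δv = 331×9.8×ln(3.76) = 3243.8×1.3245 ≈ 4297 m/s.
Total Δv = 5917 + 4350 + 4297 = 14564 m/s.

Δv ≈ 14600 m/s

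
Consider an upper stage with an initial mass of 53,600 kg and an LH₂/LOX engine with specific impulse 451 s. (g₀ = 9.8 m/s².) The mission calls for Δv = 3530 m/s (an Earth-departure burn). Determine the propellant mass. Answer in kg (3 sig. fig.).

propellant mass ≈ 29500 kg

v_e = Isp · g₀ = 451 × 9.8 = 4419.8 m/s.
m₀/m_f = exp(Δv / v_e) = exp(3530 / 4419.8) = exp(0.7987) = 2.2226.
m_f = 53,600 / 2.2226 = 24,115.9 kg, so propellant = m₀ − m_f = 53,600 − 24,115.9 = 29,484.1 kg.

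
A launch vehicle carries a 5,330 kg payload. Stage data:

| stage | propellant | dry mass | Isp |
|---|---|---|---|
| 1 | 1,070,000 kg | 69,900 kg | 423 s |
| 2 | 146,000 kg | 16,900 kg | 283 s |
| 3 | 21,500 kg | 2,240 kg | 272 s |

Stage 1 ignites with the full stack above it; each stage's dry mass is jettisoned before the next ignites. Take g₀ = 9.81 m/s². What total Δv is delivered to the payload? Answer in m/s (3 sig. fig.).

Ignition mass of stage 1 = 1,070,000+69,900 + 146,000+16,900 + 21,500+2,240 + 5,330 = 1,331,870 kg.
Stage 1: m₀ = 1,331,870 kg, m_f = 1,331,870 − 1,070,000 = 261,870 kg; Δv = 423×9.81×ln(5.086) = 4149.6×1.6265 ≈ 6749 m/s.
Stage 2: m₀ = 191,970 kg, m_f = 191,970 − 146,000 = 45,970 kg; Δv = 283×9.81×ln(4.176) = 2776.2×1.4294 ≈ 3968 m/s.
Stage 3: m₀ = 29,070 kg, m_f = 29,070 − 21,500 = 7,570 kg; Δv = 272×9.81×ln(3.84) = 2668.3×1.3455 ≈ 3590 m/s.
Total Δv = 6749 + 3968 + 3590 = 14307 m/s.

Δv ≈ 14300 m/s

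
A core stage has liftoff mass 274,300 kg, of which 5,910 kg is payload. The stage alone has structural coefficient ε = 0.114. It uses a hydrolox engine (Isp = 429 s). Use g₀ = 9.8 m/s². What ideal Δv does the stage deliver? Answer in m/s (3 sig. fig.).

Δv ≈ 8480 m/s

Stage wet mass = m₀ − payload = 274,300 − 5,910 = 268,390 kg.
Stage dry mass = ε × stage wet mass = 0.114 × 268,390 = 30,596.5 kg.
Burnout mass m_f = stage dry + payload = 30,596.5 + 5,910 = 36,506.5 kg.
v_e = Isp · g₀ = 429 × 9.8 = 4204.2 m/s.
By the Tsiolkovsky rocket equation, Δv = v_e · ln(274,300/36,506.5) = 4204.2 × ln(7.514) = 4204.2 × 2.0167 ≈ 8479 m/s.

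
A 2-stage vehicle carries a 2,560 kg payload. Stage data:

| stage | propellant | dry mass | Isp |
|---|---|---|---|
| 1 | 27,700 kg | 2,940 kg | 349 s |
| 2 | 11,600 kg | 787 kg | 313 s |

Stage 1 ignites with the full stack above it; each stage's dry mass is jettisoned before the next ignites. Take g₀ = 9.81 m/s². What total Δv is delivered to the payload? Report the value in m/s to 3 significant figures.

Ignition mass of stage 1 = 27,700+2,940 + 11,600+787 + 2,560 = 45,587 kg.
Stage 1: m₀ = 45,587 kg, m_f = 45,587 − 27,700 = 17,887 kg; Δv = 349×9.81×ln(2.549) = 3423.7×0.9355 ≈ 3203 m/s.
Stage 2: m₀ = 14,947 kg, m_f = 14,947 − 11,600 = 3,347 kg; Δv = 313×9.81×ln(4.466) = 3070.5×1.4964 ≈ 4595 m/s.
Total Δv = 3203 + 4595 = 7798 m/s.

Δv ≈ 7800 m/s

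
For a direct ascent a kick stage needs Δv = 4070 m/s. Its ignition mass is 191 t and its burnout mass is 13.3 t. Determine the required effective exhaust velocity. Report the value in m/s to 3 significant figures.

ln(m₀/m_f) = ln(191000/13300) = ln(14.36) = 2.6645.
v_e = Δv / ln(m₀/m_f) = 4070 / 2.6645 = 1527.5 m/s.

v_e ≈ 1530 m/s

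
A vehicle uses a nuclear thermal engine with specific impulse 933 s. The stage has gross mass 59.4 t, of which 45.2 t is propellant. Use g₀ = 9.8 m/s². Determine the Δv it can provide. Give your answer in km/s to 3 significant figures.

Δv ≈ 13.1 km/s

v_e = Isp · g₀ = 933 × 9.8 = 9143.4 m/s.
m_f = m₀ − m_prop = 59.4 − 45.2 = 14.2 t.
Δv = v_e · ln(m₀/m_f) = 9143.4 × ln(4.183) = 9143.4 × 1.4311 ≈ 13084.7 m/s.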